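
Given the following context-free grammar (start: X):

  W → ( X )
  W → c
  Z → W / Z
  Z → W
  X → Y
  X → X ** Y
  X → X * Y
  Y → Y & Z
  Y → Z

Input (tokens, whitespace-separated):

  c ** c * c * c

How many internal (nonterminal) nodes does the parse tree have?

[X [X [X [X [Y [Z [W c]]]] ** [Y [Z [W c]]]] * [Y [Z [W c]]]] * [Y [Z [W c]]]]

16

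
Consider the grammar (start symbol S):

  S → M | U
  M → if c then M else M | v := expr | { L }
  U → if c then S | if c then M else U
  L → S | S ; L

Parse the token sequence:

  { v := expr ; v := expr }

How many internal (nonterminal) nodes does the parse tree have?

8

[S [M { [L [S [M v := expr]] ; [L [S [M v := expr]]]] }]]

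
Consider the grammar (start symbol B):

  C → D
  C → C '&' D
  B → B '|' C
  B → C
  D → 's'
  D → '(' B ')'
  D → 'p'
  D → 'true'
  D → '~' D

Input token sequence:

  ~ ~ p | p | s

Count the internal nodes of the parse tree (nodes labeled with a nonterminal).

11

[B [B [B [C [D ~ [D ~ [D p]]]]] | [C [D p]]] | [C [D s]]]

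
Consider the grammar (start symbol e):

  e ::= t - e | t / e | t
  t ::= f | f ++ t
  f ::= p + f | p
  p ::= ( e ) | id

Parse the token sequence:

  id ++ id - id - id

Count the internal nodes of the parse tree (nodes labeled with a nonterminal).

[e [t [f [p id]] ++ [t [f [p id]]]] - [e [t [f [p id]]] - [e [t [f [p id]]]]]]

15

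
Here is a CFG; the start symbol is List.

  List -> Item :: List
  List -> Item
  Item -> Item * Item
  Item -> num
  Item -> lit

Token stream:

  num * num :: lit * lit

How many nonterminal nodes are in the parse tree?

8

[List [Item [Item num] * [Item num]] :: [List [Item [Item lit] * [Item lit]]]]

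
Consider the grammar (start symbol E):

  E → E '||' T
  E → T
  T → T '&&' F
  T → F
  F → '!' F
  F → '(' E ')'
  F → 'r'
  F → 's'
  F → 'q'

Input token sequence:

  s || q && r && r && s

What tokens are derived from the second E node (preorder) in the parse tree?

[E [E [T [F s]]] || [T [T [T [T [F q]] && [F r]] && [F r]] && [F s]]]

s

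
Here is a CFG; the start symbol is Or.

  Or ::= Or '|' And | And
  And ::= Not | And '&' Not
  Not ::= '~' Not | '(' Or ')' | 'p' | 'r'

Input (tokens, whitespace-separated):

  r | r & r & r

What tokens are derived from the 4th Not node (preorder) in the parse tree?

r

[Or [Or [And [Not r]]] | [And [And [And [Not r]] & [Not r]] & [Not r]]]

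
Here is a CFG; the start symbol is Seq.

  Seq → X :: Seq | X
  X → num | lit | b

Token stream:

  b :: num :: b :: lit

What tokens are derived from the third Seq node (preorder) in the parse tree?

[Seq [X b] :: [Seq [X num] :: [Seq [X b] :: [Seq [X lit]]]]]

b :: lit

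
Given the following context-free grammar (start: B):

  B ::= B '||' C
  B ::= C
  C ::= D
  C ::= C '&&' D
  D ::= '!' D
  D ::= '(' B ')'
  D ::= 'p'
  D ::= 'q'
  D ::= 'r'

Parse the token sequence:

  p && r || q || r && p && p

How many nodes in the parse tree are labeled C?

[B [B [B [C [C [D p]] && [D r]]] || [C [D q]]] || [C [C [C [D r]] && [D p]] && [D p]]]

6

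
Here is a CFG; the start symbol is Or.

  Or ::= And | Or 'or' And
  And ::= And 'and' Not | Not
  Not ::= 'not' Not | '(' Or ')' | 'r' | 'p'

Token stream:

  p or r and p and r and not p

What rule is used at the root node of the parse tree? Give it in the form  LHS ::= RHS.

[Or [Or [And [Not p]]] or [And [And [And [And [Not r]] and [Not p]] and [Not r]] and [Not not [Not p]]]]

Or ::= Or 'or' And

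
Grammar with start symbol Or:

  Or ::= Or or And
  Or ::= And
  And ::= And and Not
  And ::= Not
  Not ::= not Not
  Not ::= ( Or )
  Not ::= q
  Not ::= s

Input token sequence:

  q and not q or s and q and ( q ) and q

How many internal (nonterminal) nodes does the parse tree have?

[Or [Or [And [And [Not q]] and [Not not [Not q]]]] or [And [And [And [And [Not s]] and [Not q]] and [Not ( [Or [And [Not q]]] )]] and [Not q]]]

18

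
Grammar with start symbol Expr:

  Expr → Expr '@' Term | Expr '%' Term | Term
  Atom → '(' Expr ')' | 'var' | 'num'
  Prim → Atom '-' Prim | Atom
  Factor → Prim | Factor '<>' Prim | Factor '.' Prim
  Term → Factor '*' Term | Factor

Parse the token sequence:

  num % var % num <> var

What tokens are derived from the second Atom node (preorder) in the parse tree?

var

[Expr [Expr [Expr [Term [Factor [Prim [Atom num]]]]] % [Term [Factor [Prim [Atom var]]]]] % [Term [Factor [Factor [Prim [Atom num]]] <> [Prim [Atom var]]]]]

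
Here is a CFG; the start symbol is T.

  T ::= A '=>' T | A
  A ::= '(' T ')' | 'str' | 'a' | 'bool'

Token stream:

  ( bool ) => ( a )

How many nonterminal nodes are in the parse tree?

8

[T [A ( [T [A bool]] )] => [T [A ( [T [A a]] )]]]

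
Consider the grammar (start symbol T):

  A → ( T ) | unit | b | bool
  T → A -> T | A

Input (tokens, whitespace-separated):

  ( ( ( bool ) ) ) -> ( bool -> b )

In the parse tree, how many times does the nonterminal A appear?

7

[T [A ( [T [A ( [T [A ( [T [A bool]] )]] )]] )] -> [T [A ( [T [A bool] -> [T [A b]]] )]]]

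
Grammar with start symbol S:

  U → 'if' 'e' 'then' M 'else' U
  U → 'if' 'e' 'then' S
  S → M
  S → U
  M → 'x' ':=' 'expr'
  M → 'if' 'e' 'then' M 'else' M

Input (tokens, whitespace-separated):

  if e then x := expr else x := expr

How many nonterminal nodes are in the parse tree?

[S [M if e then [M x := expr] else [M x := expr]]]

4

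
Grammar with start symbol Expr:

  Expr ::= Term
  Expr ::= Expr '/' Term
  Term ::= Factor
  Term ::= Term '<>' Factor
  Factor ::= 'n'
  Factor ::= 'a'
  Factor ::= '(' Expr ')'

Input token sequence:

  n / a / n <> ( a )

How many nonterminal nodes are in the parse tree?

[Expr [Expr [Expr [Term [Factor n]]] / [Term [Factor a]]] / [Term [Term [Factor n]] <> [Factor ( [Expr [Term [Factor a]]] )]]]

14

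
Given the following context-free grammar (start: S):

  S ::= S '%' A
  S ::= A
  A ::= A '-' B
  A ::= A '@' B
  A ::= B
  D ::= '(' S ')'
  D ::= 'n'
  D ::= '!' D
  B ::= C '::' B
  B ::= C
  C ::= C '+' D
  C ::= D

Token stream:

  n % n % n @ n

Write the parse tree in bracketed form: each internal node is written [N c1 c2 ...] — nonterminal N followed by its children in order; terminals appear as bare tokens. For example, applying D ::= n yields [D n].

[S [S [S [A [B [C [D n]]]]] % [A [B [C [D n]]]]] % [A [A [B [C [D n]]]] @ [B [C [D n]]]]]

S
S % A
S % A % A
A % A % A
B % A % A
C % A % A
D % A % A
n % A % A
n % B % A
n % C % A
n % D % A
n % n % A
n % n % A @ B
n % n % B @ B
n % n % C @ B
n % n % D @ B
n % n % n @ B
n % n % n @ C
n % n % n @ D
n % n % n @ n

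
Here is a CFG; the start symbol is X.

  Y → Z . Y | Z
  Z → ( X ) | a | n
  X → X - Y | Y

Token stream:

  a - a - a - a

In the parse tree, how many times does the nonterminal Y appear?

[X [X [X [X [Y [Z a]]] - [Y [Z a]]] - [Y [Z a]]] - [Y [Z a]]]

4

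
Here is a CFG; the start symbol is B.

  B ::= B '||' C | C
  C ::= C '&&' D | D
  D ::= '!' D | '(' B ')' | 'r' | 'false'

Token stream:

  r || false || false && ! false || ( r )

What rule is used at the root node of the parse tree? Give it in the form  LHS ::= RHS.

[B [B [B [B [C [D r]]] || [C [D false]]] || [C [C [D false]] && [D ! [D false]]]] || [C [D ( [B [C [D r]]] )]]]

B ::= B '||' C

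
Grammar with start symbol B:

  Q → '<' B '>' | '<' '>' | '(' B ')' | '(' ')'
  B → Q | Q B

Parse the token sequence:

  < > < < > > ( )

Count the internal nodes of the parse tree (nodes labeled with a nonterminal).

[B [Q < >] [B [Q < [B [Q < >]] >] [B [Q ( )]]]]

8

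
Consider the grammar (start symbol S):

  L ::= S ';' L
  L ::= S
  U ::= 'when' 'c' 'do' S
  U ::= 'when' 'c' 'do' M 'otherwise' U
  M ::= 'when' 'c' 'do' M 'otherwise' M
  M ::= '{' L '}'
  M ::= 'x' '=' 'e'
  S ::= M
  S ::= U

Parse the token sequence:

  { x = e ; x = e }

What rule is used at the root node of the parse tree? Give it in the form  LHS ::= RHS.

S ::= M

[S [M { [L [S [M x = e]] ; [L [S [M x = e]]]] }]]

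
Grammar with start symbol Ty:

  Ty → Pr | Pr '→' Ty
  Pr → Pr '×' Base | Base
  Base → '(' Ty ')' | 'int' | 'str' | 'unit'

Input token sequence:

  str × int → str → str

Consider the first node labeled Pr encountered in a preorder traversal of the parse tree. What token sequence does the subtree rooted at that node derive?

[Ty [Pr [Pr [Base str]] × [Base int]] → [Ty [Pr [Base str]] → [Ty [Pr [Base str]]]]]

str × int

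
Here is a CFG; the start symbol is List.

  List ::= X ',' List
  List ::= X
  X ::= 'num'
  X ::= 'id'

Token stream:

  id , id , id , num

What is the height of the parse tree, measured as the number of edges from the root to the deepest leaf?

[List [X id] , [List [X id] , [List [X id] , [List [X num]]]]]

5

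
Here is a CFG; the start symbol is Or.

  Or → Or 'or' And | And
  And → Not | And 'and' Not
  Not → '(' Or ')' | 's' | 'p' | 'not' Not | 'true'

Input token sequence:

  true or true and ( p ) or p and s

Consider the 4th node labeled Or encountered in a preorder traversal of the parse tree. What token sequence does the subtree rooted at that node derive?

p

[Or [Or [Or [And [Not true]]] or [And [And [Not true]] and [Not ( [Or [And [Not p]]] )]]] or [And [And [Not p]] and [Not s]]]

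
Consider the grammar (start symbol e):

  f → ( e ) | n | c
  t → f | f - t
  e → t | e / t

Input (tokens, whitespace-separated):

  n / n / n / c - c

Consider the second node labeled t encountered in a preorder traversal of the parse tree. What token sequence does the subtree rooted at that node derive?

[e [e [e [e [t [f n]]] / [t [f n]]] / [t [f n]]] / [t [f c] - [t [f c]]]]

n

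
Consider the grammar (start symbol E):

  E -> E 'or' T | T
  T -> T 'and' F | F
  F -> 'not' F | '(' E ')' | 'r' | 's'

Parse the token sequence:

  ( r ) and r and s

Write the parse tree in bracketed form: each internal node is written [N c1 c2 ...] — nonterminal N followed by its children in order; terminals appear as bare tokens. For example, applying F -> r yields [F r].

[E [T [T [T [F ( [E [T [F r]]] )]] and [F r]] and [F s]]]

E
T
T and F
T and F and F
F and F and F
( E ) and F and F
( T ) and F and F
( F ) and F and F
( r ) and F and F
( r ) and r and F
( r ) and r and s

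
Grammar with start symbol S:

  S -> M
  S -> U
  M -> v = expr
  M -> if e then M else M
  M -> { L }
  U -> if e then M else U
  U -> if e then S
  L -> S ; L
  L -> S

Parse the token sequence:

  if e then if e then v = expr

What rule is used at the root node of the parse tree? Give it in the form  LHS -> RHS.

S -> U

[S [U if e then [S [U if e then [S [M v = expr]]]]]]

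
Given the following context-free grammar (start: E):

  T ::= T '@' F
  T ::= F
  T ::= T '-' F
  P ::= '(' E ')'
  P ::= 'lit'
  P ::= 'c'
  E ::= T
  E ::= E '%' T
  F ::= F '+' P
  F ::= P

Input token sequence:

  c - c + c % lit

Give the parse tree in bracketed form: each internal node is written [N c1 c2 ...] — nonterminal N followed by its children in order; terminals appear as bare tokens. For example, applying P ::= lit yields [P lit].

E
E % T
T % T
T - F % T
F - F % T
P - F % T
c - F % T
c - F + P % T
c - P + P % T
c - c + P % T
c - c + c % T
c - c + c % F
c - c + c % P
c - c + c % lit

[E [E [T [T [F [P c]]] - [F [F [P c]] + [P c]]]] % [T [F [P lit]]]]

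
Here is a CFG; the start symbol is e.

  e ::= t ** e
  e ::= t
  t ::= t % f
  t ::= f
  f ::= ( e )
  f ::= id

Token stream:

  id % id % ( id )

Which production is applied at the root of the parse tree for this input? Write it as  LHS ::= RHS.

[e [t [t [t [f id]] % [f id]] % [f ( [e [t [f id]]] )]]]

e ::= t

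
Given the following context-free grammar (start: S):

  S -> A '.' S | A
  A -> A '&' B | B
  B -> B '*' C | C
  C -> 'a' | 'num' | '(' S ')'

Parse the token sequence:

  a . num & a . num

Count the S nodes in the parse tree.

[S [A [B [C a]]] . [S [A [A [B [C num]]] & [B [C a]]] . [S [A [B [C num]]]]]]

3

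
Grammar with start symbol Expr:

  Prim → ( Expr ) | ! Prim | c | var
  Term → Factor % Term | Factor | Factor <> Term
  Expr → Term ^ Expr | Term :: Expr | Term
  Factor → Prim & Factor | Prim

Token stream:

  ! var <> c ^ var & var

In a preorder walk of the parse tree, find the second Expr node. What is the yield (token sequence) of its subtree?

[Expr [Term [Factor [Prim ! [Prim var]]] <> [Term [Factor [Prim c]]]] ^ [Expr [Term [Factor [Prim var] & [Factor [Prim var]]]]]]

var & var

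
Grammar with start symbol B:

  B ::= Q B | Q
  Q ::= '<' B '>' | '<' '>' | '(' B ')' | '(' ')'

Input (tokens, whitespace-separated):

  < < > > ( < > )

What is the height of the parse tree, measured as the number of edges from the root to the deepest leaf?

5

[B [Q < [B [Q < >]] >] [B [Q ( [B [Q < >]] )]]]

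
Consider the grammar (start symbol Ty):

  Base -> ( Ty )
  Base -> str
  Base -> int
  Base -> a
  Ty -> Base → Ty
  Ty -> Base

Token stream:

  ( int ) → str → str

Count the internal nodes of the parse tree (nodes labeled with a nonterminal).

[Ty [Base ( [Ty [Base int]] )] → [Ty [Base str] → [Ty [Base str]]]]

8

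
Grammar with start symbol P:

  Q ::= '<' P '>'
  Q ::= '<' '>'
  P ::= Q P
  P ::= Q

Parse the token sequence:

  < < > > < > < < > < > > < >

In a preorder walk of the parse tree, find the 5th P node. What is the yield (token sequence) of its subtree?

[P [Q < [P [Q < >]] >] [P [Q < >] [P [Q < [P [Q < >] [P [Q < >]]] >] [P [Q < >]]]]]

< > < >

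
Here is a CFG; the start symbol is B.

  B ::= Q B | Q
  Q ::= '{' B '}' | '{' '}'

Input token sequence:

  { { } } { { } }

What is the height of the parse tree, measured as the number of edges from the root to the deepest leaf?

5

[B [Q { [B [Q { }]] }] [B [Q { [B [Q { }]] }]]]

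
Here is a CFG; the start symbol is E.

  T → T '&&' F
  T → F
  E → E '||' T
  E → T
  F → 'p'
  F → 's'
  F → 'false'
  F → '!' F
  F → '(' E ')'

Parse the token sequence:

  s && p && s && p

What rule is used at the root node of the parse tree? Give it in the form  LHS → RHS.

E → T

[E [T [T [T [T [F s]] && [F p]] && [F s]] && [F p]]]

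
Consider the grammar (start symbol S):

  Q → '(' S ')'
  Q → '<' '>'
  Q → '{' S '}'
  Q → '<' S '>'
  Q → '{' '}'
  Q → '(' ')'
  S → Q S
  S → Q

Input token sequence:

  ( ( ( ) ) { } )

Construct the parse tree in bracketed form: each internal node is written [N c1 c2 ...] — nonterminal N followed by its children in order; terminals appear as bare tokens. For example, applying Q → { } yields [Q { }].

S
Q
( S )
( Q S )
( ( S ) S )
( ( Q ) S )
( ( ( ) ) S )
( ( ( ) ) Q )
( ( ( ) ) { } )

[S [Q ( [S [Q ( [S [Q ( )]] )] [S [Q { }]]] )]]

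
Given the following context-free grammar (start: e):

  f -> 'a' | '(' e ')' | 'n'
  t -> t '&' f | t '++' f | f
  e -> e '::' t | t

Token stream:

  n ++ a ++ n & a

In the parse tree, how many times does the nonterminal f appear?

4

[e [t [t [t [t [f n]] ++ [f a]] ++ [f n]] & [f a]]]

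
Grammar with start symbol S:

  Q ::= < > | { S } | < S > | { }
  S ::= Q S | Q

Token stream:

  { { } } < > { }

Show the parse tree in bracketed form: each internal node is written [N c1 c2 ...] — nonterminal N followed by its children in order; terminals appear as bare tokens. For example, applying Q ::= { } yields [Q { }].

S
Q S
{ S } S
{ Q } S
{ { } } S
{ { } } Q S
{ { } } < > S
{ { } } < > Q
{ { } } < > { }

[S [Q { [S [Q { }]] }] [S [Q < >] [S [Q { }]]]]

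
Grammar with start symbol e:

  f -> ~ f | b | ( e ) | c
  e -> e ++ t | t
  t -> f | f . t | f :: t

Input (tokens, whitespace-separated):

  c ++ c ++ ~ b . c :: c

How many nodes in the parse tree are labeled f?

[e [e [e [t [f c]]] ++ [t [f c]]] ++ [t [f ~ [f b]] . [t [f c] :: [t [f c]]]]]

6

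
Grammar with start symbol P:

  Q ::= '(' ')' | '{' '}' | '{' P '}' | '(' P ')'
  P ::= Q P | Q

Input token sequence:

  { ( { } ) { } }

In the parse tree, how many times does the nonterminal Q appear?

[P [Q { [P [Q ( [P [Q { }]] )] [P [Q { }]]] }]]

4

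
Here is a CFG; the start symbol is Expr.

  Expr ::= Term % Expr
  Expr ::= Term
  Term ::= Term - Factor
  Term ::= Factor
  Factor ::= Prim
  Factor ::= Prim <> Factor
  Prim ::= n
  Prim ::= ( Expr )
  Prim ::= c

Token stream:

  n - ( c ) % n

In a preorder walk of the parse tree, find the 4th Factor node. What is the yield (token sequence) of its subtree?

n

[Expr [Term [Term [Factor [Prim n]]] - [Factor [Prim ( [Expr [Term [Factor [Prim c]]]] )]]] % [Expr [Term [Factor [Prim n]]]]]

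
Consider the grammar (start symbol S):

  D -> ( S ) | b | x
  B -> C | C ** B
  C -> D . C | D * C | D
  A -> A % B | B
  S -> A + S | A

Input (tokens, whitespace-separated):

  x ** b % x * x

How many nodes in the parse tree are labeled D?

[S [A [A [B [C [D x]] ** [B [C [D b]]]]] % [B [C [D x] * [C [D x]]]]]]

4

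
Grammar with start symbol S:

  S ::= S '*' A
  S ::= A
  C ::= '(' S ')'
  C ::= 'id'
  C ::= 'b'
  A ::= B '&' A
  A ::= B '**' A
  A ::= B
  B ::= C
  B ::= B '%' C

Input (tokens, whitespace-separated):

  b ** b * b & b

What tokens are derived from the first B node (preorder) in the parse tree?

[S [S [A [B [C b]] ** [A [B [C b]]]]] * [A [B [C b]] & [A [B [C b]]]]]

b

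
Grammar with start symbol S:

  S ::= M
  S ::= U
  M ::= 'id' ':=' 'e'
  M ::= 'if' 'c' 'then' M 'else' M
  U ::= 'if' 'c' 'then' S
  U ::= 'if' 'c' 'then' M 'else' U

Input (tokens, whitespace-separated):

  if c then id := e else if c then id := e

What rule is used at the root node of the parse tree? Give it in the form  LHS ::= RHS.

[S [U if c then [M id := e] else [U if c then [S [M id := e]]]]]

S ::= U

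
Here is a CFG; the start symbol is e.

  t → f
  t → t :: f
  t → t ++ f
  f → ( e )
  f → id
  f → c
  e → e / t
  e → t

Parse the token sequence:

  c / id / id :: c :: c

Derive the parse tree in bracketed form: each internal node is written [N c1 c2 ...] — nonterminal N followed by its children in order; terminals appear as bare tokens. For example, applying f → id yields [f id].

e
e / t
e / t / t
t / t / t
f / t / t
c / t / t
c / f / t
c / id / t
c / id / t :: f
c / id / t :: f :: f
c / id / f :: f :: f
c / id / id :: f :: f
c / id / id :: c :: f
c / id / id :: c :: c

[e [e [e [t [f c]]] / [t [f id]]] / [t [t [t [f id]] :: [f c]] :: [f c]]]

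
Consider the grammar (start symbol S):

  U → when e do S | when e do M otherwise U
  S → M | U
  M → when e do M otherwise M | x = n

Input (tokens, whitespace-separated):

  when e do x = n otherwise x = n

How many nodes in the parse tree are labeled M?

[S [M when e do [M x = n] otherwise [M x = n]]]

3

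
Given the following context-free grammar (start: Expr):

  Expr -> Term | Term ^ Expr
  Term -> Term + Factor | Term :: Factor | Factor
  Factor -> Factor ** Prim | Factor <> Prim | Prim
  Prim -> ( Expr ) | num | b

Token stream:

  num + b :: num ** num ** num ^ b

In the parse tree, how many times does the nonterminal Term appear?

4

[Expr [Term [Term [Term [Factor [Prim num]]] + [Factor [Prim b]]] :: [Factor [Factor [Factor [Prim num]] ** [Prim num]] ** [Prim num]]] ^ [Expr [Term [Factor [Prim b]]]]]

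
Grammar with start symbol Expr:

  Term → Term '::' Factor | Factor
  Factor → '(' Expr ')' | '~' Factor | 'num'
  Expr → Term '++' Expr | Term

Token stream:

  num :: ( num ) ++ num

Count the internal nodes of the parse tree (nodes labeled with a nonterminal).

[Expr [Term [Term [Factor num]] :: [Factor ( [Expr [Term [Factor num]]] )]] ++ [Expr [Term [Factor num]]]]

11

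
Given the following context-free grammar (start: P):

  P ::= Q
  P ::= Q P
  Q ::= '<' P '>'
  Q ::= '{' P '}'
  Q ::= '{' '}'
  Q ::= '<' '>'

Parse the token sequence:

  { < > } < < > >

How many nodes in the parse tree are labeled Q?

[P [Q { [P [Q < >]] }] [P [Q < [P [Q < >]] >]]]

4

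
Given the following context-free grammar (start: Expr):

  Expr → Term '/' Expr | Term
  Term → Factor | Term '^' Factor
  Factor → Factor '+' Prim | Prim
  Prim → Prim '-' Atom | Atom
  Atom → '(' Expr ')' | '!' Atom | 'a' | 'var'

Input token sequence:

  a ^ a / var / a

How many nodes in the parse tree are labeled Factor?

4

[Expr [Term [Term [Factor [Prim [Atom a]]]] ^ [Factor [Prim [Atom a]]]] / [Expr [Term [Factor [Prim [Atom var]]]] / [Expr [Term [Factor [Prim [Atom a]]]]]]]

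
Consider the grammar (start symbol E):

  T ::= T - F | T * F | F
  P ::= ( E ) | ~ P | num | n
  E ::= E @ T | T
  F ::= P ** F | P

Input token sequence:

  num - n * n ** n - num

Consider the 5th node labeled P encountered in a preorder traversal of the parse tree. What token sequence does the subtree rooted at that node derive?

num

[E [T [T [T [T [F [P num]]] - [F [P n]]] * [F [P n] ** [F [P n]]]] - [F [P num]]]]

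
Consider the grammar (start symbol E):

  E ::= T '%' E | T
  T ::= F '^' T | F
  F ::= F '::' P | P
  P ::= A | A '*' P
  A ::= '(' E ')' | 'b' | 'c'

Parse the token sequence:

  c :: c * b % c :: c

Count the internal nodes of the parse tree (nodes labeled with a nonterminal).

18

[E [T [F [F [P [A c]]] :: [P [A c] * [P [A b]]]]] % [E [T [F [F [P [A c]]] :: [P [A c]]]]]]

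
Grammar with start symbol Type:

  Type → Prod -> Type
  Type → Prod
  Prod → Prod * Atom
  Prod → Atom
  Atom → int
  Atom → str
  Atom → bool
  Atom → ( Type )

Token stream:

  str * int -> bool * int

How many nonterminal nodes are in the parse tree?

10

[Type [Prod [Prod [Atom str]] * [Atom int]] -> [Type [Prod [Prod [Atom bool]] * [Atom int]]]]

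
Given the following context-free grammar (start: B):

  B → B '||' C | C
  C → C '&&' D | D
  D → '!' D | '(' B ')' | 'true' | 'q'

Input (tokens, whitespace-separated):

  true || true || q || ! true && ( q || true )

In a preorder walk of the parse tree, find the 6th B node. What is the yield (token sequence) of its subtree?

[B [B [B [B [C [D true]]] || [C [D true]]] || [C [D q]]] || [C [C [D ! [D true]]] && [D ( [B [B [C [D q]]] || [C [D true]]] )]]]

q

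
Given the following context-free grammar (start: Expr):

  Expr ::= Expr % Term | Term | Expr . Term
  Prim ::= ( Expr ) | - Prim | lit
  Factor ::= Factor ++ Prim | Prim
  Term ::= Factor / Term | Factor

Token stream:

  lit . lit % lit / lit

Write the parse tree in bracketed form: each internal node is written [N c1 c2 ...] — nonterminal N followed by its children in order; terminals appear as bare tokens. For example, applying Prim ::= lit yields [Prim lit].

[Expr [Expr [Expr [Term [Factor [Prim lit]]]] . [Term [Factor [Prim lit]]]] % [Term [Factor [Prim lit]] / [Term [Factor [Prim lit]]]]]

Expr
Expr % Term
Expr . Term % Term
Term . Term % Term
Factor . Term % Term
Prim . Term % Term
lit . Term % Term
lit . Factor % Term
lit . Prim % Term
lit . lit % Term
lit . lit % Factor / Term
lit . lit % Prim / Term
lit . lit % lit / Term
lit . lit % lit / Factor
lit . lit % lit / Prim
lit . lit % lit / lit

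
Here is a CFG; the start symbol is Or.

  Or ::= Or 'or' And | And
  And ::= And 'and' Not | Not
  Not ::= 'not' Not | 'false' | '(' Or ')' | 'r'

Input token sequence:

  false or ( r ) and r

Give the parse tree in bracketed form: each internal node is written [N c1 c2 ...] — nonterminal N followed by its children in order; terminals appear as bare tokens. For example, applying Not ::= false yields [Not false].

[Or [Or [And [Not false]]] or [And [And [Not ( [Or [And [Not r]]] )]] and [Not r]]]

Or
Or or And
And or And
Not or And
false or And
false or And and Not
false or Not and Not
false or ( Or ) and Not
false or ( And ) and Not
false or ( Not ) and Not
false or ( r ) and Not
false or ( r ) and r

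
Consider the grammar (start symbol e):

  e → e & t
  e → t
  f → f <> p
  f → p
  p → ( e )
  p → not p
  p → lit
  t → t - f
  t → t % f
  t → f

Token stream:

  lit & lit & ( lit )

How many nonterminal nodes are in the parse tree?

16

[e [e [e [t [f [p lit]]]] & [t [f [p lit]]]] & [t [f [p ( [e [t [f [p lit]]]] )]]]]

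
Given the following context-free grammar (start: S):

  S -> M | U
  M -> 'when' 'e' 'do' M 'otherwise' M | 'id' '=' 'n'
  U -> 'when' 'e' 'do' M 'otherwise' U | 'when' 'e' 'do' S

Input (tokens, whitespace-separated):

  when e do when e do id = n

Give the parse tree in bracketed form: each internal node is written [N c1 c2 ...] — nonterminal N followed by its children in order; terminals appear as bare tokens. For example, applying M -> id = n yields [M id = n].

S
U
when e do S
when e do U
when e do when e do S
when e do when e do M
when e do when e do id = n

[S [U when e do [S [U when e do [S [M id = n]]]]]]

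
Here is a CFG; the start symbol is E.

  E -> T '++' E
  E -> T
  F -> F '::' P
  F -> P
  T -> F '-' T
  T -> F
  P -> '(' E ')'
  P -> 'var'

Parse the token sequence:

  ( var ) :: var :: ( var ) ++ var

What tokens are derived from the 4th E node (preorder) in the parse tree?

var

[E [T [F [F [F [P ( [E [T [F [P var]]]] )]] :: [P var]] :: [P ( [E [T [F [P var]]]] )]]] ++ [E [T [F [P var]]]]]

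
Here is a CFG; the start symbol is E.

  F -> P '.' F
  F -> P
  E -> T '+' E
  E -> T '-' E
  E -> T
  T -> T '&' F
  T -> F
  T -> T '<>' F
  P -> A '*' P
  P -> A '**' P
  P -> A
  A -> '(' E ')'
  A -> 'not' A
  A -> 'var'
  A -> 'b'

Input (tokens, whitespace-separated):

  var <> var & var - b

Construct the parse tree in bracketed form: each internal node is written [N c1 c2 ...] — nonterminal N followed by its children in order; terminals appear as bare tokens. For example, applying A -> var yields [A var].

E
T - E
T & F - E
T <> F & F - E
F <> F & F - E
P <> F & F - E
A <> F & F - E
var <> F & F - E
var <> P & F - E
var <> A & F - E
var <> var & F - E
var <> var & P - E
var <> var & A - E
var <> var & var - E
var <> var & var - T
var <> var & var - F
var <> var & var - P
var <> var & var - A
var <> var & var - b

[E [T [T [T [F [P [A var]]]] <> [F [P [A var]]]] & [F [P [A var]]]] - [E [T [F [P [A b]]]]]]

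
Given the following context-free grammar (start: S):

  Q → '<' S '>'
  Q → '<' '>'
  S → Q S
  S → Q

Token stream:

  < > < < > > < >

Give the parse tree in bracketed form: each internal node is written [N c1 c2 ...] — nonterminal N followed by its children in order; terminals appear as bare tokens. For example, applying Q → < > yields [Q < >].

[S [Q < >] [S [Q < [S [Q < >]] >] [S [Q < >]]]]

S
Q S
< > S
< > Q S
< > < S > S
< > < Q > S
< > < < > > S
< > < < > > Q
< > < < > > < >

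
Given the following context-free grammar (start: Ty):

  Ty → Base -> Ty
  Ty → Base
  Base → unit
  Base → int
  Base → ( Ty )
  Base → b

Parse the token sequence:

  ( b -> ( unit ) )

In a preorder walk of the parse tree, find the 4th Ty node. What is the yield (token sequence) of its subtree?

unit

[Ty [Base ( [Ty [Base b] -> [Ty [Base ( [Ty [Base unit]] )]]] )]]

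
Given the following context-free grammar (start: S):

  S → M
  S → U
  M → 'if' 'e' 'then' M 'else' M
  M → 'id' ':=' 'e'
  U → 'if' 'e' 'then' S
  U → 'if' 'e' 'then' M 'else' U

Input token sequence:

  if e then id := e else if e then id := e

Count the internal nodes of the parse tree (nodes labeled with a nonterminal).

[S [U if e then [M id := e] else [U if e then [S [M id := e]]]]]

6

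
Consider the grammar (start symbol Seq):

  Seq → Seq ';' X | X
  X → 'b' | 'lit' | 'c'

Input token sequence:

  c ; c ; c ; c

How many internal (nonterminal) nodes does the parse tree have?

[Seq [Seq [Seq [Seq [X c]] ; [X c]] ; [X c]] ; [X c]]

8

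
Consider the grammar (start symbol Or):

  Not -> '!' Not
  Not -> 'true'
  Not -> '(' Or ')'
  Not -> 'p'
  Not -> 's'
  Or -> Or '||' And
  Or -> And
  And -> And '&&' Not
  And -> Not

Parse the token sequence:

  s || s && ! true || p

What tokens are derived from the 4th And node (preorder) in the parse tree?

[Or [Or [Or [And [Not s]]] || [And [And [Not s]] && [Not ! [Not true]]]] || [And [Not p]]]

p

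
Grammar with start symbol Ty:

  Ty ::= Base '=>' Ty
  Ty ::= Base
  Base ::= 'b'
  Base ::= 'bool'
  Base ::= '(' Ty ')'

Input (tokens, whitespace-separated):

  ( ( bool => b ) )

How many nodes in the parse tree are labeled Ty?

[Ty [Base ( [Ty [Base ( [Ty [Base bool] => [Ty [Base b]]] )]] )]]

4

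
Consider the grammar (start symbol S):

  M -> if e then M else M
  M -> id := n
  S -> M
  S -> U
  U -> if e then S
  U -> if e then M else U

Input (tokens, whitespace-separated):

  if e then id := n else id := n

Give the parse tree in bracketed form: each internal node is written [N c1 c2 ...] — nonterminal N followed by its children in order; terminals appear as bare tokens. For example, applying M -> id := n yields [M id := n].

[S [M if e then [M id := n] else [M id := n]]]

S
M
if e then M else M
if e then id := n else M
if e then id := n else id := n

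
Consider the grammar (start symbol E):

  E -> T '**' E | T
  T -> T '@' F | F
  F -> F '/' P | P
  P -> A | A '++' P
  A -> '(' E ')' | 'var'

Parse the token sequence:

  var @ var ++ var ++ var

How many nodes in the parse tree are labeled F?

2

[E [T [T [F [P [A var]]]] @ [F [P [A var] ++ [P [A var] ++ [P [A var]]]]]]]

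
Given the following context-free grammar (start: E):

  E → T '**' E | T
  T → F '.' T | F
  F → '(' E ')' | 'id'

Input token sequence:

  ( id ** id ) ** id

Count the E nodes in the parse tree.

[E [T [F ( [E [T [F id]] ** [E [T [F id]]]] )]] ** [E [T [F id]]]]

4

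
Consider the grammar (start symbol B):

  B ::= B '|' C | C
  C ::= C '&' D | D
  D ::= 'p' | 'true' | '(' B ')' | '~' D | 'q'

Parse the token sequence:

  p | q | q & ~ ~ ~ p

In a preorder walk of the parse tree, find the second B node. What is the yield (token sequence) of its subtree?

[B [B [B [C [D p]]] | [C [D q]]] | [C [C [D q]] & [D ~ [D ~ [D ~ [D p]]]]]]

p | q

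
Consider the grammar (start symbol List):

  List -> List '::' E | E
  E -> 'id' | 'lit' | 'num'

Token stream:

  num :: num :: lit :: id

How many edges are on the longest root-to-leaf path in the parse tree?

5

[List [List [List [List [E num]] :: [E num]] :: [E lit]] :: [E id]]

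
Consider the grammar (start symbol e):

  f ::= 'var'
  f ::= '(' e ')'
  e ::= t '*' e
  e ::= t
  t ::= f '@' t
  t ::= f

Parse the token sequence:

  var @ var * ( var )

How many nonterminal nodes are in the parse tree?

[e [t [f var] @ [t [f var]]] * [e [t [f ( [e [t [f var]]] )]]]]

11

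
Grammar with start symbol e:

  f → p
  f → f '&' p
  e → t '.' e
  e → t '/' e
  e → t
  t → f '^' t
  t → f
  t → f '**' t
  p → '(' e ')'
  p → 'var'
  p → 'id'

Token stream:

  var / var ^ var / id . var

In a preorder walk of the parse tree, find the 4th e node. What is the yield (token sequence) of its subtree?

[e [t [f [p var]]] / [e [t [f [p var]] ^ [t [f [p var]]]] / [e [t [f [p id]]] . [e [t [f [p var]]]]]]]

var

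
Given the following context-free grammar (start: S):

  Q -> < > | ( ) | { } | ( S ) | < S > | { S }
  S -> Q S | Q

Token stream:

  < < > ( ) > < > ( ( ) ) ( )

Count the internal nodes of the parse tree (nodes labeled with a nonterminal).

[S [Q < [S [Q < >] [S [Q ( )]]] >] [S [Q < >] [S [Q ( [S [Q ( )]] )] [S [Q ( )]]]]]

14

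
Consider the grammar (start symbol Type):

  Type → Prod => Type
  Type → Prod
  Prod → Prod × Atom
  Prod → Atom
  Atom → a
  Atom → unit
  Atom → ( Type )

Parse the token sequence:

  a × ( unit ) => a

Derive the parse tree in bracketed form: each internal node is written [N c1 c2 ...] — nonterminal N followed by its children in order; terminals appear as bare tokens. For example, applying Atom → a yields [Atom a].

Type
Prod => Type
Prod × Atom => Type
Atom × Atom => Type
a × Atom => Type
a × ( Type ) => Type
a × ( Prod ) => Type
a × ( Atom ) => Type
a × ( unit ) => Type
a × ( unit ) => Prod
a × ( unit ) => Atom
a × ( unit ) => a

[Type [Prod [Prod [Atom a]] × [Atom ( [Type [Prod [Atom unit]]] )]] => [Type [Prod [Atom a]]]]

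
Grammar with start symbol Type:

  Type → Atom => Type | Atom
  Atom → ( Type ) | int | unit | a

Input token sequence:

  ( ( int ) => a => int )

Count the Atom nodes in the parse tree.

[Type [Atom ( [Type [Atom ( [Type [Atom int]] )] => [Type [Atom a] => [Type [Atom int]]]] )]]

5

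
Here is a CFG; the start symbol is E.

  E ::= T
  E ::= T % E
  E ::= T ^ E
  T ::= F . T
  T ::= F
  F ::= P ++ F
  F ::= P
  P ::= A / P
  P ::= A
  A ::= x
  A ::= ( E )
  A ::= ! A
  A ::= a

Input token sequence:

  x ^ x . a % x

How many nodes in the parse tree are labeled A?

4

[E [T [F [P [A x]]]] ^ [E [T [F [P [A x]]] . [T [F [P [A a]]]]] % [E [T [F [P [A x]]]]]]]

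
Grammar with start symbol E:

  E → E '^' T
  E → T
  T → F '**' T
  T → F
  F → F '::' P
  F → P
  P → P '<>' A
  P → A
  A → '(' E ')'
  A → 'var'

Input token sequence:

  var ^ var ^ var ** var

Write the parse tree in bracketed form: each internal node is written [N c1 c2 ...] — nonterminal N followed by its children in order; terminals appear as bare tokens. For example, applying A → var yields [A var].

E
E ^ T
E ^ T ^ T
T ^ T ^ T
F ^ T ^ T
P ^ T ^ T
A ^ T ^ T
var ^ T ^ T
var ^ F ^ T
var ^ P ^ T
var ^ A ^ T
var ^ var ^ T
var ^ var ^ F ** T
var ^ var ^ P ** T
var ^ var ^ A ** T
var ^ var ^ var ** T
var ^ var ^ var ** F
var ^ var ^ var ** P
var ^ var ^ var ** A
var ^ var ^ var ** var

[E [E [E [T [F [P [A var]]]]] ^ [T [F [P [A var]]]]] ^ [T [F [P [A var]]] ** [T [F [P [A var]]]]]]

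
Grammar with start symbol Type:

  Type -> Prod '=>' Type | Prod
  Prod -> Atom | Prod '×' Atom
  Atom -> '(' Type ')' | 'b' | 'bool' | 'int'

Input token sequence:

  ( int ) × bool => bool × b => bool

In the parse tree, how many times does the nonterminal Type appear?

4

[Type [Prod [Prod [Atom ( [Type [Prod [Atom int]]] )]] × [Atom bool]] => [Type [Prod [Prod [Atom bool]] × [Atom b]] => [Type [Prod [Atom bool]]]]]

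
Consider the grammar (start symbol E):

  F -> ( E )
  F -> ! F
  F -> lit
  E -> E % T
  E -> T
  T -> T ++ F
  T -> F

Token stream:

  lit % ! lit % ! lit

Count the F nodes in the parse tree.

[E [E [E [T [F lit]]] % [T [F ! [F lit]]]] % [T [F ! [F lit]]]]

5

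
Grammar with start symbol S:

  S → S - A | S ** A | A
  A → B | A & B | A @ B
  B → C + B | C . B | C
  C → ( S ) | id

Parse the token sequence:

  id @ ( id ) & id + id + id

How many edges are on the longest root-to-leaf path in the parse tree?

[S [A [A [A [B [C id]]] @ [B [C ( [S [A [B [C id]]]] )]]] & [B [C id] + [B [C id] + [B [C id]]]]]]

9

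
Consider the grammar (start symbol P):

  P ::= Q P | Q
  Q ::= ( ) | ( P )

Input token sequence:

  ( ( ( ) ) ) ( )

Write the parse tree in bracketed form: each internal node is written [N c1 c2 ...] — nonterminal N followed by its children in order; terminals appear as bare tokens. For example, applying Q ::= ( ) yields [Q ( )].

[P [Q ( [P [Q ( [P [Q ( )]] )]] )] [P [Q ( )]]]

P
Q P
( P ) P
( Q ) P
( ( P ) ) P
( ( Q ) ) P
( ( ( ) ) ) P
( ( ( ) ) ) Q
( ( ( ) ) ) ( )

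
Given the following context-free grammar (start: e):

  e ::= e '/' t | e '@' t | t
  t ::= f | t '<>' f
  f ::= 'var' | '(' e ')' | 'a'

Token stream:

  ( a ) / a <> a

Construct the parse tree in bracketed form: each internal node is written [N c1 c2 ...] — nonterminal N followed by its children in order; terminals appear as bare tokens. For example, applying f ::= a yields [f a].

[e [e [t [f ( [e [t [f a]]] )]]] / [t [t [f a]] <> [f a]]]

e
e / t
t / t
f / t
( e ) / t
( t ) / t
( f ) / t
( a ) / t
( a ) / t <> f
( a ) / f <> f
( a ) / a <> f
( a ) / a <> a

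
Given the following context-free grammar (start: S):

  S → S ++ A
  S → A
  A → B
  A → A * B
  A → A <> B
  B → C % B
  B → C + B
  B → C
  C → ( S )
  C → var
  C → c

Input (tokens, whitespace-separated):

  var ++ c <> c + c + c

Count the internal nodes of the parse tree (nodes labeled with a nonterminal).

15

[S [S [A [B [C var]]]] ++ [A [A [B [C c]]] <> [B [C c] + [B [C c] + [B [C c]]]]]]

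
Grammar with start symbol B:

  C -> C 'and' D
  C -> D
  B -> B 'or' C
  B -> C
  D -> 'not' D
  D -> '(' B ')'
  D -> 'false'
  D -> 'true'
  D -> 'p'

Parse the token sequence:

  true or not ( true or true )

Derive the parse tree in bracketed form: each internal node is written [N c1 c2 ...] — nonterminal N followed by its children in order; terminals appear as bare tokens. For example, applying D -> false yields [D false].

[B [B [C [D true]]] or [C [D not [D ( [B [B [C [D true]]] or [C [D true]]] )]]]]

B
B or C
C or C
D or C
true or C
true or D
true or not D
true or not ( B )
true or not ( B or C )
true or not ( C or C )
true or not ( D or C )
true or not ( true or C )
true or not ( true or D )
true or not ( true or true )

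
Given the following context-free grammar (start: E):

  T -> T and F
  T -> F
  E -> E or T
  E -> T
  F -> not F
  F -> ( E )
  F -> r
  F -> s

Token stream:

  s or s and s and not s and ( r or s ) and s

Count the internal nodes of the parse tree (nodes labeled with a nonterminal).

[E [E [T [F s]]] or [T [T [T [T [T [F s]] and [F s]] and [F not [F s]]] and [F ( [E [E [T [F r]]] or [T [F s]]] )]] and [F s]]]

21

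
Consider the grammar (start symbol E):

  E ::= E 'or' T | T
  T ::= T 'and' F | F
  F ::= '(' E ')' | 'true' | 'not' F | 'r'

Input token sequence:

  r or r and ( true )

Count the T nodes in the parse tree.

[E [E [T [F r]]] or [T [T [F r]] and [F ( [E [T [F true]]] )]]]

4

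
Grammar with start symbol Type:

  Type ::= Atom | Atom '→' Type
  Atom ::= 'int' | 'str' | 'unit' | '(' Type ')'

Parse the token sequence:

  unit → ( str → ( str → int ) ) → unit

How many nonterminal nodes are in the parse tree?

14

[Type [Atom unit] → [Type [Atom ( [Type [Atom str] → [Type [Atom ( [Type [Atom str] → [Type [Atom int]]] )]]] )] → [Type [Atom unit]]]]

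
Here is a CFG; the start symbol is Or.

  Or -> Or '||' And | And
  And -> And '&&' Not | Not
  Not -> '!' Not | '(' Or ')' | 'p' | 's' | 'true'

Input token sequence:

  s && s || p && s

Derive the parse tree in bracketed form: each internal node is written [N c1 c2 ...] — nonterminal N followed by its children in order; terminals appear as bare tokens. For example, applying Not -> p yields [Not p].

[Or [Or [And [And [Not s]] && [Not s]]] || [And [And [Not p]] && [Not s]]]

Or
Or || And
And || And
And && Not || And
Not && Not || And
s && Not || And
s && s || And
s && s || And && Not
s && s || Not && Not
s && s || p && Not
s && s || p && s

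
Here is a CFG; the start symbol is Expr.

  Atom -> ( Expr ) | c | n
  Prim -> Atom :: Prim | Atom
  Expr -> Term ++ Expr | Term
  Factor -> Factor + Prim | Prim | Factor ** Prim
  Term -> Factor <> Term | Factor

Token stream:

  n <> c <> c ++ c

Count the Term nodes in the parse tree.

[Expr [Term [Factor [Prim [Atom n]]] <> [Term [Factor [Prim [Atom c]]] <> [Term [Factor [Prim [Atom c]]]]]] ++ [Expr [Term [Factor [Prim [Atom c]]]]]]

4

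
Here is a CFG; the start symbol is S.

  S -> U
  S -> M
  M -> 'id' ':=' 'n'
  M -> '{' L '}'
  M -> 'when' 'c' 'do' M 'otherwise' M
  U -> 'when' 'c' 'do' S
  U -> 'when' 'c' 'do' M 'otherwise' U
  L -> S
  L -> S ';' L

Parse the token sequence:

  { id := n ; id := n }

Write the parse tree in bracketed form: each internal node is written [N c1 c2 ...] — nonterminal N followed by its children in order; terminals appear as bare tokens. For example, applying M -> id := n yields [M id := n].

[S [M { [L [S [M id := n]] ; [L [S [M id := n]]]] }]]

S
M
{ L }
{ S ; L }
{ M ; L }
{ id := n ; L }
{ id := n ; S }
{ id := n ; M }
{ id := n ; id := n }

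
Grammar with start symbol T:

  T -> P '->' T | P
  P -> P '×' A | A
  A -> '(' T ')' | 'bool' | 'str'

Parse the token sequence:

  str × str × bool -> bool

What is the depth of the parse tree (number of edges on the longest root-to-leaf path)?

[T [P [P [P [A str]] × [A str]] × [A bool]] -> [T [P [A bool]]]]

5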